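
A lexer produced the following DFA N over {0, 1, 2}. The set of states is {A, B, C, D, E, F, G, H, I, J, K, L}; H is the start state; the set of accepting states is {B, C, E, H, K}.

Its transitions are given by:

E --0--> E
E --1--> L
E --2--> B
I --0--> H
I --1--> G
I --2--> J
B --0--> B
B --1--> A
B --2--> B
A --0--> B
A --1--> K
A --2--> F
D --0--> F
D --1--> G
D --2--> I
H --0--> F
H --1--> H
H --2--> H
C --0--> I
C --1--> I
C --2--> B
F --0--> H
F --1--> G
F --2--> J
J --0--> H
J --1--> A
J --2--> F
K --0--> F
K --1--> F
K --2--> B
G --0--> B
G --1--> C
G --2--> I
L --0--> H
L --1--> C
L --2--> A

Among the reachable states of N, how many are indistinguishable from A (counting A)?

First remove the unreachable states {D,E,L}; 9 states remain.
P0 = {B,C,H,K} | {A,F,G,I,J}.
Split {B,C,H,K} by δ(·,0) → {C,H,K} and {B}.
Refine {C,H,K} on symbol 1: members go to different blocks, giving {C,K} and {H}.
On input 0, block {A,F,G,I,J} splits into {F,I,J} and {A,G}.
No further refinement is possible. Final partition (5 blocks): {C,K} | {F,I,J} | {B} | {H} | {A,G}.
The equivalence class containing A is {A,G}, of size 2.

2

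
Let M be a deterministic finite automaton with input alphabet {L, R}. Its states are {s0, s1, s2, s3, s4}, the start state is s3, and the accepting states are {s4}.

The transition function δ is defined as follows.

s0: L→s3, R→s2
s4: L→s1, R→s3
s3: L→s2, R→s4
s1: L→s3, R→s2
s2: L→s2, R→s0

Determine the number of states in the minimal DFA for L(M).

Start with accepting vs non-accepting: {s4} | {s0,s1,s2,s3}.
On input R, block {s0,s1,s2,s3} splits into {s0,s1,s2} and {s3}.
Split {s0,s1,s2} by δ(·,L) → {s0,s1} and {s2}.
No further refinement is possible. Final partition (4 blocks): {s4} | {s0,s1} | {s3} | {s2}.

4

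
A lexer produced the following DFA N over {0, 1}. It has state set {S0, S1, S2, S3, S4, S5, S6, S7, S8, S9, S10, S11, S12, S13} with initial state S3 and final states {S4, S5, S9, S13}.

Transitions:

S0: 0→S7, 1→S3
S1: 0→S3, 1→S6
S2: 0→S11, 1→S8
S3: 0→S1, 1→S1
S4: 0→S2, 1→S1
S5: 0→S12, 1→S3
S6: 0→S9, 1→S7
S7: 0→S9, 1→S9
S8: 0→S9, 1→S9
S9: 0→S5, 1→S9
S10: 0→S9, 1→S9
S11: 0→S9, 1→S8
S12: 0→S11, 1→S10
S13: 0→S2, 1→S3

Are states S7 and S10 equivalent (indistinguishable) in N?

Yes

Reachable states from the start: {S1,S3,S5,S6,S7,S8,S9,S10,S11,S12}. Unreachable: {S0,S2,S4,S13} — drop them.
Start with accepting vs non-accepting: {S5,S9} | {S1,S3,S6,S7,S8,S10,S11,S12}.
On input 0, block {S5,S9} splits into {S5} and {S9}.
Refine {S1,S3,S6,S7,S8,S10,S11,S12} on symbol 0: members go to different blocks, giving {S6,S7,S8,S10,S11} and {S1,S3,S12}.
Refine {S6,S7,S8,S10,S11} on symbol 1: members go to different blocks, giving {S7,S8,S10} and {S6,S11}.
Split {S1,S3,S12} by δ(·,0) → {S1,S3} and {S12}.
Refine {S1,S3} on symbol 1: members go to different blocks, giving {S1} and {S3}.
Stable partition: {S5} | {S7,S8,S10} | {S9} | {S1} | {S6,S11} | {S12} | {S3} — 7 equivalence classes.
S7 and S10 lie in the same block of the stable partition, so they are equivalent — no string distinguishes them.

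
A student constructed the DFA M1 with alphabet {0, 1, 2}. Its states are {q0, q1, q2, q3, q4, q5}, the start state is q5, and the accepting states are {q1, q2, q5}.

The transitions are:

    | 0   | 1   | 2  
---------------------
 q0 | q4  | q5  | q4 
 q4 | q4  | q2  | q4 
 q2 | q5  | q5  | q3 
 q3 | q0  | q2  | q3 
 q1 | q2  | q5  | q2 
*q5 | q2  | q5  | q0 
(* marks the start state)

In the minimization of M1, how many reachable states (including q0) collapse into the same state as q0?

3

First remove the unreachable states {q1}; 5 states remain.
Start with accepting vs non-accepting: {q2,q5} | {q0,q3,q4}.
The partition is now stable with 2 blocks: {q2,q5} | {q0,q3,q4}.
State q0 belongs to the block {q0,q3,q4}, which has 3 states.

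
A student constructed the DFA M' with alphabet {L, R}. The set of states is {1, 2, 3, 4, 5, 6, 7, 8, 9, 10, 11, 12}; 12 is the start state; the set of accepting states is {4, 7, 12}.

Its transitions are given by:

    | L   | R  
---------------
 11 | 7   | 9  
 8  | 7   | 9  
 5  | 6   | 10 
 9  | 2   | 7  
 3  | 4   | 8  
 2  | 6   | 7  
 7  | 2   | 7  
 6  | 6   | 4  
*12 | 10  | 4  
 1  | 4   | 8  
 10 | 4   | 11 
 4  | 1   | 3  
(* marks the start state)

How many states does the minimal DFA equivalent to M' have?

First remove the unreachable states {5}; 11 states remain.
Start with accepting vs non-accepting: {4,7,12} | {1,2,3,6,8,9,10,11}.
Refine {4,7,12} on symbol R: members go to different blocks, giving {7,12} and {4}.
On input R, block {7,12} splits into {7} and {12}.
On input L, block {1,2,3,6,8,9,10,11} splits into {1,3,10} and {2,6,9} and {8,11}.
Split {2,6,9} by δ(·,R) → {2,9} and {6}.
On input L, block {2,9} splits into {2} and {9}.
No further refinement is possible. Final partition (8 blocks): {7} | {1,3,10} | {4} | {12} | {2} | {8,11} | {6} | {9}.

8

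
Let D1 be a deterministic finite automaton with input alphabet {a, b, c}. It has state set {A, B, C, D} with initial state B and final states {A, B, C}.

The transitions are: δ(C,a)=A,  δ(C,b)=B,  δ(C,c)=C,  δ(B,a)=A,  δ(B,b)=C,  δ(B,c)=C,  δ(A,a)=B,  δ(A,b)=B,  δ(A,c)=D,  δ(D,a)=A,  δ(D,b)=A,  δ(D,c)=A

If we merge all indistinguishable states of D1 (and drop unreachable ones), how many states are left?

Every state is reachable, so we keep all 4.
P0 = {A,B,C} | {D}.
Refine {A,B,C} on symbol c: members go to different blocks, giving {B,C} and {A}.
No further refinement is possible. Final partition (3 blocks): {B,C} | {D} | {A}.

3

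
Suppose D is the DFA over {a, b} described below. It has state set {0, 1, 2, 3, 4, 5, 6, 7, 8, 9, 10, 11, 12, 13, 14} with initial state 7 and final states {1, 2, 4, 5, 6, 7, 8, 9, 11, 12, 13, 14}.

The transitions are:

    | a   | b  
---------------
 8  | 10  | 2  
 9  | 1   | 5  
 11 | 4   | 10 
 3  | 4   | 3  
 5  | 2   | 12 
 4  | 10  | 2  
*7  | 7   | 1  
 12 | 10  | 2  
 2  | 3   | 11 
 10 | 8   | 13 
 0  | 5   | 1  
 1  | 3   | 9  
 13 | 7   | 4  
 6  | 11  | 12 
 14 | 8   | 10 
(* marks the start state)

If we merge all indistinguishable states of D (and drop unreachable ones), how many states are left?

Reachable states from the start: {1,2,3,4,5,7,8,9,10,11,12,13}. Unreachable: {0,6,14} — drop them.
Start with accepting vs non-accepting: {1,2,4,5,7,8,9,11,12,13} | {3,10}.
Refine {1,2,4,5,7,8,9,11,12,13} on symbol a: members go to different blocks, giving {1,2,4,8,12} and {5,7,9,11,13}.
On input b, block {1,2,4,8,12} splits into {4,8,12} and {1,2}.
Split {3,10} by δ(·,b) → {3} and {10}.
Split {5,7,9,11,13} by δ(·,a) → {5,9} and {7,13} and {11}.
On input b, block {5,9} splits into {5} and {9}.
Split {1,2} by δ(·,b) → {1} and {2}.
On input b, block {7,13} splits into {7} and {13}.
Stable partition: {4,8,12} | {3} | {5} | {1} | {10} | {7} | {11} | {9} | {2} | {13} — 10 equivalence classes.

10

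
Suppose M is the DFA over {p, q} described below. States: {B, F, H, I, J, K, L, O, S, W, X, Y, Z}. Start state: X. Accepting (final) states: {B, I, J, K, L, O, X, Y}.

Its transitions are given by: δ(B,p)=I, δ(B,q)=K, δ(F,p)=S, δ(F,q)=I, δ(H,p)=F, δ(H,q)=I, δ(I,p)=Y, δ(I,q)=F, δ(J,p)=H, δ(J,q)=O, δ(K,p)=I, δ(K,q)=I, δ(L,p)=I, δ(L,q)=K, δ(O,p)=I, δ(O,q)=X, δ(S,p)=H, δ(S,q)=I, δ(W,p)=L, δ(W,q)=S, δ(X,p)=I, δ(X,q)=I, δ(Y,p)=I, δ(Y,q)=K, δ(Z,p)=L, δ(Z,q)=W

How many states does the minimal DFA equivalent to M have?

States {B,J,L,O,W,Z} cannot be reached from the start state, so discard them.
Initial partition by acceptance: {I,K,X,Y} | {F,H,S}.
On input q, block {I,K,X,Y} splits into {K,X,Y} and {I}.
Refine {K,X,Y} on symbol q: members go to different blocks, giving {K,X} and {Y}.
No further refinement is possible. Final partition (4 blocks): {K,X} | {F,H,S} | {I} | {Y}.

4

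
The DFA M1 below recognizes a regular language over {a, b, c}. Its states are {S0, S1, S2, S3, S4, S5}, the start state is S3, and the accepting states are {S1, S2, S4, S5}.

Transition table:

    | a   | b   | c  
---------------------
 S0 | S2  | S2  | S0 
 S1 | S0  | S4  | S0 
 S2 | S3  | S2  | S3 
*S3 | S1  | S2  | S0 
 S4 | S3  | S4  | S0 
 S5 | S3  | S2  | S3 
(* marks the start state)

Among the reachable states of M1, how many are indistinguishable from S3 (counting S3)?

2

First remove the unreachable states {S5}; 5 states remain.
P0 = {S1,S2,S4} | {S0,S3}.
The partition is now stable with 2 blocks: {S1,S2,S4} | {S0,S3}.
The equivalence class containing S3 is {S0,S3}, of size 2.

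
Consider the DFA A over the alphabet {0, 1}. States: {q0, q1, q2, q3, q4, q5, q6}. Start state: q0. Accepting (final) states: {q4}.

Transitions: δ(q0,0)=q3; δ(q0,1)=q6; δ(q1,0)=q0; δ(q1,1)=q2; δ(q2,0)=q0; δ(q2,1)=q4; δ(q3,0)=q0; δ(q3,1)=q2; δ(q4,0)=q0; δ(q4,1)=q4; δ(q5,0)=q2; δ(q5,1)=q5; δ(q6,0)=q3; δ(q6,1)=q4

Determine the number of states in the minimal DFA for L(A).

Reachable states from the start: {q0,q2,q3,q4,q6}. Unreachable: {q1,q5} — drop them.
Initial partition by acceptance: {q4} | {q0,q2,q3,q6}.
On input 1, block {q0,q2,q3,q6} splits into {q0,q3} and {q2,q6}.
Stable partition: {q4} | {q0,q3} | {q2,q6} — 3 equivalence classes.

3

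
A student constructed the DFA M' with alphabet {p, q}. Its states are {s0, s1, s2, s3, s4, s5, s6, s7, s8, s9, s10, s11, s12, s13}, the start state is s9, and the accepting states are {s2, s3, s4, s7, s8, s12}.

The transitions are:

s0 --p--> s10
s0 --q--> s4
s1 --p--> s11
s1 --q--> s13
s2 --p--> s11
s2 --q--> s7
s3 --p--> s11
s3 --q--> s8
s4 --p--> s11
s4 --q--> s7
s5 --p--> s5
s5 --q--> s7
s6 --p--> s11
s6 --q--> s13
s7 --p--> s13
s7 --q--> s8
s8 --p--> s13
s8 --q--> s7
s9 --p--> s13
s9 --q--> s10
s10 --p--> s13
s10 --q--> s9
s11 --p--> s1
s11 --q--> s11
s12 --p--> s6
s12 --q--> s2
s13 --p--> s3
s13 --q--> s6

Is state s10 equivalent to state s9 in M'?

States {s0,s2,s4,s5,s12} cannot be reached from the start state, so discard them.
Initial partition by acceptance: {s3,s7,s8} | {s1,s6,s9,s10,s11,s13}.
Refine {s1,s6,s9,s10,s11,s13} on symbol p: members go to different blocks, giving {s1,s6,s9,s10,s11} and {s13}.
Refine {s3,s7,s8} on symbol p: members go to different blocks, giving {s7,s8} and {s3}.
On input p, block {s1,s6,s9,s10,s11} splits into {s1,s6,s11} and {s9,s10}.
On input q, block {s1,s6,s11} splits into {s1,s6} and {s11}.
Stable partition: {s7,s8} | {s1,s6} | {s13} | {s3} | {s9,s10} | {s11} — 6 equivalence classes.
s10 and s9 lie in the same block of the stable partition, so they are equivalent — no string distinguishes them.

Yes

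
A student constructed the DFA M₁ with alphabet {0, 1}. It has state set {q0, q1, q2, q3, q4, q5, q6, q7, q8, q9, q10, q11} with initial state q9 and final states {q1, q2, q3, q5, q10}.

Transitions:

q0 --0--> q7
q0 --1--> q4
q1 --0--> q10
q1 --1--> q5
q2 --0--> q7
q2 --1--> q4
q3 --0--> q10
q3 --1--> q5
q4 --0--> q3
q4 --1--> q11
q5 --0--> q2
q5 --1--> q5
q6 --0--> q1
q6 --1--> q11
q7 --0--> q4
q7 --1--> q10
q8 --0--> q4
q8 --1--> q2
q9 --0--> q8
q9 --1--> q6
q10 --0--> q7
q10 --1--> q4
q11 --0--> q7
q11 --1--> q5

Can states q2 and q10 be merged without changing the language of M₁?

Reachable states from the start: {q1,q2,q3,q4,q5,q6,q7,q8,q9,q10,q11}. Unreachable: {q0} — drop them.
Start with accepting vs non-accepting: {q1,q2,q3,q5,q10} | {q4,q6,q7,q8,q9,q11}.
Split {q1,q2,q3,q5,q10} by δ(·,0) → {q1,q3,q5} and {q2,q10}.
Split {q4,q6,q7,q8,q9,q11} by δ(·,0) → {q7,q8,q9,q11} and {q4,q6}.
Refine {q7,q8,q9,q11} on symbol 0: members go to different blocks, giving {q7,q8} and {q9,q11}.
Refine {q9,q11} on symbol 1: members go to different blocks, giving {q9} and {q11}.
No further refinement is possible. Final partition (6 blocks): {q1,q3,q5} | {q7,q8} | {q2,q10} | {q4,q6} | {q9} | {q11}.
q2 and q10 lie in the same block of the stable partition, so they are equivalent — no string distinguishes them.

Yes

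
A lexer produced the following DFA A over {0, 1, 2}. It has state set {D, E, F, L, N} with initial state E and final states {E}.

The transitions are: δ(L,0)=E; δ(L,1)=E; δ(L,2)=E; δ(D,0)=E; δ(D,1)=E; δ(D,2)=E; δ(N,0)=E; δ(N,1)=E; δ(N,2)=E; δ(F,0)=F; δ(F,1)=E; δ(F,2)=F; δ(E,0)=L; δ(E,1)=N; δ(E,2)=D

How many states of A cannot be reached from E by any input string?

1

BFS from E reaches {D, E, L, N}; the 1 state(s) F are never visited.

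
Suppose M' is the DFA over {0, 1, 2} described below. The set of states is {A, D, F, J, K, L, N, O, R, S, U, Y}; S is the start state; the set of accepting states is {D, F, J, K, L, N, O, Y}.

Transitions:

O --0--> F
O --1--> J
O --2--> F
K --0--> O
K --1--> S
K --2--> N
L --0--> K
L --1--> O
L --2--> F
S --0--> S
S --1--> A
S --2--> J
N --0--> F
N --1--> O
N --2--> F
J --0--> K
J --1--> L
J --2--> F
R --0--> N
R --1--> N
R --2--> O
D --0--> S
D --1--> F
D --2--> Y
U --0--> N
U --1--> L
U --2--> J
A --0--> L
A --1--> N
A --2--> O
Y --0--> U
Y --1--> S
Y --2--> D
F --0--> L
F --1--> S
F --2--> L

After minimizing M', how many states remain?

States {D,R,U,Y} cannot be reached from the start state, so discard them.
P0 = {F,J,K,L,N,O} | {A,S}.
Split {F,J,K,L,N,O} by δ(·,1) → {J,L,N,O} and {F,K}.
Refine {A,S} on symbol 0: members go to different blocks, giving {S} and {A}.
No further refinement is possible. Final partition (4 blocks): {J,L,N,O} | {S} | {F,K} | {A}.

4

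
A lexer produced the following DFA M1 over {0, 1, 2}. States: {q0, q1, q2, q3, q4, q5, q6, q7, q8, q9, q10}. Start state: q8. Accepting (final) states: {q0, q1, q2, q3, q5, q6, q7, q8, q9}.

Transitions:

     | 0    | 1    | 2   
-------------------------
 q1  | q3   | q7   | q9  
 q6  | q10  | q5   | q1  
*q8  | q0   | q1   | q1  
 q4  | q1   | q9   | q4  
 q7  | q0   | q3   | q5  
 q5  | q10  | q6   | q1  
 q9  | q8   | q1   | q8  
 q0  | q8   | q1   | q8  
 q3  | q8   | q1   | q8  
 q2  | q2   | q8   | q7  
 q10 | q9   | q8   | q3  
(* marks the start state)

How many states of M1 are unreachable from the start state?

2

No path from q8 leads to q2, q4; the other 9 states are all reachable.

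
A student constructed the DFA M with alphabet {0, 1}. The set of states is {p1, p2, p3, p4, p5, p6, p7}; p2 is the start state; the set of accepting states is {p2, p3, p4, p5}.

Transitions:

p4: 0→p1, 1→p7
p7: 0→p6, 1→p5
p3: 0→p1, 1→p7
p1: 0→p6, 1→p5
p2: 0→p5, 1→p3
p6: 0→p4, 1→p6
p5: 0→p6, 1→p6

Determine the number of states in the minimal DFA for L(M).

Start with accepting vs non-accepting: {p2,p3,p4,p5} | {p1,p6,p7}.
On input 0, block {p2,p3,p4,p5} splits into {p3,p4,p5} and {p2}.
On input 0, block {p1,p6,p7} splits into {p1,p7} and {p6}.
On input 0, block {p3,p4,p5} splits into {p3,p4} and {p5}.
The partition is now stable with 5 blocks: {p3,p4} | {p1,p7} | {p2} | {p6} | {p5}.

5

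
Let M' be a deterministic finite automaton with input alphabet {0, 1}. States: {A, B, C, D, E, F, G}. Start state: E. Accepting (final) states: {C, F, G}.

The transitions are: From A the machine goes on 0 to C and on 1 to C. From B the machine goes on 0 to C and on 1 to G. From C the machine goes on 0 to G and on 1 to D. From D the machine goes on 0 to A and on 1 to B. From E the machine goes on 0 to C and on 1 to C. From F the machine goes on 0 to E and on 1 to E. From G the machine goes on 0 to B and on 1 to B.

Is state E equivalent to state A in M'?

Yes

States {F} cannot be reached from the start state, so discard them.
P0 = {C,G} | {A,B,D,E}.
Split {C,G} by δ(·,0) → {C} and {G}.
On input 0, block {A,B,D,E} splits into {A,B,E} and {D}.
On input 1, block {A,B,E} splits into {A,E} and {B}.
Stable partition: {C} | {A,E} | {G} | {D} | {B} — 5 equivalence classes.
E and A lie in the same block of the stable partition, so they are equivalent — no string distinguishes them.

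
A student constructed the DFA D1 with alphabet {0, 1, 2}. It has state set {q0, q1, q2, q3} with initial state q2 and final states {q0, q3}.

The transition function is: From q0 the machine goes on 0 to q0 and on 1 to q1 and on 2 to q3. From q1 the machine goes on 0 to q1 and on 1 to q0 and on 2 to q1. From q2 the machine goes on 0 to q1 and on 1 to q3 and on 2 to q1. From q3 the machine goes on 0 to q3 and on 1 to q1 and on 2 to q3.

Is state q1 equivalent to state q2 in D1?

Every state is reachable, so we keep all 4.
Start with accepting vs non-accepting: {q0,q3} | {q1,q2}.
No further refinement is possible. Final partition (2 blocks): {q0,q3} | {q1,q2}.
q1 and q2 lie in the same block of the stable partition, so they are equivalent — no string distinguishes them.

Yes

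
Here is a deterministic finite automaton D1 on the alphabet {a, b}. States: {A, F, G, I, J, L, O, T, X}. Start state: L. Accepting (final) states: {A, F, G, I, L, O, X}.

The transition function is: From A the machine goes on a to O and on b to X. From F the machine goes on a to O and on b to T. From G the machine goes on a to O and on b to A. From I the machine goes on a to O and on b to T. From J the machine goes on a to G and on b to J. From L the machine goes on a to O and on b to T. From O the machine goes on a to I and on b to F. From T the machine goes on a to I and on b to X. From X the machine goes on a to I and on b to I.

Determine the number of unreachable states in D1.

3

Starting at L and following transitions, the reachable set is {F, I, L, O, T, X}. That leaves A, G, J unreachable — 3 in total.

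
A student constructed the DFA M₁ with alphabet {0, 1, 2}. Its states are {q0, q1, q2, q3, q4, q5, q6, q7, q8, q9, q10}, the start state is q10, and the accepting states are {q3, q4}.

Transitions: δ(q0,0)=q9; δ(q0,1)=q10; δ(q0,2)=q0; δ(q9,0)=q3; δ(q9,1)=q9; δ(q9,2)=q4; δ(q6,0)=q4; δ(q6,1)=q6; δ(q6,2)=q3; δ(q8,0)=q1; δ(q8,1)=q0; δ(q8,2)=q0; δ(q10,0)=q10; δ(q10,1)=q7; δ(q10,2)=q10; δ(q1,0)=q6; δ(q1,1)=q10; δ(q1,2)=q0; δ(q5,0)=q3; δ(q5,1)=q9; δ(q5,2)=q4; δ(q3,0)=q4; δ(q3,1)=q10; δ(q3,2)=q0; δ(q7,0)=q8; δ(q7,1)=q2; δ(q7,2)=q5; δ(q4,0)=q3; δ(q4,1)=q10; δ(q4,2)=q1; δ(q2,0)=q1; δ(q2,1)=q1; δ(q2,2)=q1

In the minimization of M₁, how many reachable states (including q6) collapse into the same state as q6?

P0 = {q3,q4} | {q0,q1,q2,q5,q6,q7,q8,q9,q10}.
Split {q0,q1,q2,q5,q6,q7,q8,q9,q10} by δ(·,0) → {q0,q1,q2,q7,q8,q10} and {q5,q6,q9}.
Refine {q0,q1,q2,q7,q8,q10} on symbol 0: members go to different blocks, giving {q2,q7,q8,q10} and {q0,q1}.
Split {q2,q7,q8,q10} by δ(·,0) → {q2,q8} and {q7,q10}.
On input 0, block {q7,q10} splits into {q7} and {q10}.
Stable partition: {q3,q4} | {q2,q8} | {q5,q6,q9} | {q0,q1} | {q7} | {q10} — 6 equivalence classes.
The equivalence class containing q6 is {q5,q6,q9}, of size 3.

3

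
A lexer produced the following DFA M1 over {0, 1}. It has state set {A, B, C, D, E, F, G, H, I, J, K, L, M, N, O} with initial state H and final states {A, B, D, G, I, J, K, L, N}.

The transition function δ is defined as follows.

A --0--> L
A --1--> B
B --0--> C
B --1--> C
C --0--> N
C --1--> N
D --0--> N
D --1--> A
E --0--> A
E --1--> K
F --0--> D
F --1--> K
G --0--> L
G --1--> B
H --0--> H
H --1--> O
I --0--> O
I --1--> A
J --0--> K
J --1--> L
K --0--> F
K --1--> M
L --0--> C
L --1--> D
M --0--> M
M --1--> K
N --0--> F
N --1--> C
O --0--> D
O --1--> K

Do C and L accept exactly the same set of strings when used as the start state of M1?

No

States {E,G,I,J} cannot be reached from the start state, so discard them.
Start with accepting vs non-accepting: {A,B,D,K,L,N} | {C,F,H,M,O}.
Refine {A,B,D,K,L,N} on symbol 0: members go to different blocks, giving {B,K,L,N} and {A,D}.
On input 1, block {B,K,L,N} splits into {B,K,N} and {L}.
Split {C,F,H,M,O} by δ(·,0) → {F,O} and {H,M} and {C}.
On input 0, block {B,K,N} splits into {K,N} and {B}.
Refine {K,N} on symbol 1: members go to different blocks, giving {K} and {N}.
On input 0, block {A,D} splits into {A} and {D}.
On input 1, block {H,M} splits into {H} and {M}.
Stable partition: {K} | {F,O} | {A} | {L} | {H} | {C} | {B} | {N} | {D} | {M} — 10 equivalence classes.
C and L end up in different blocks, so they are distinguishable. For instance, the string 'ε' is accepted from only L.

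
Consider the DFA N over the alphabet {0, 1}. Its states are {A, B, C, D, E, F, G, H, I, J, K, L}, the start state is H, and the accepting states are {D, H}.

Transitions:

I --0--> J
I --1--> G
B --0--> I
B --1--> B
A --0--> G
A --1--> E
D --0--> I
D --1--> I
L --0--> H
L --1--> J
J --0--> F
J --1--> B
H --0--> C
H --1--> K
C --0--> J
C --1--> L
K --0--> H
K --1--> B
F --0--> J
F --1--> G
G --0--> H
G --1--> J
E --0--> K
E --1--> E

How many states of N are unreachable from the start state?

3

No path from H leads to A, D, E; the other 9 states are all reachable.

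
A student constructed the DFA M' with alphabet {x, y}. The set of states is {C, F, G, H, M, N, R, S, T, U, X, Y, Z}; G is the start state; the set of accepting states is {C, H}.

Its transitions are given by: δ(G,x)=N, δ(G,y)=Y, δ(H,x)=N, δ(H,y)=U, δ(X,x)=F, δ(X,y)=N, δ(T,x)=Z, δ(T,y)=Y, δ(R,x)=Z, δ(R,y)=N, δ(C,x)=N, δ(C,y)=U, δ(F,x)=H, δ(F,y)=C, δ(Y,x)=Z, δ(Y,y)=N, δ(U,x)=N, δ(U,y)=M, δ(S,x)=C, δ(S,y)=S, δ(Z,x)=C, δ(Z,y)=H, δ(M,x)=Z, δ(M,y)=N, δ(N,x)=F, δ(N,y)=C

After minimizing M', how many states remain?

Reachable states from the start: {C,F,G,H,M,N,U,Y,Z}. Unreachable: {R,S,T,X} — drop them.
P0 = {C,H} | {F,G,M,N,U,Y,Z}.
On input x, block {F,G,M,N,U,Y,Z} splits into {G,M,N,U,Y} and {F,Z}.
Refine {G,M,N,U,Y} on symbol x: members go to different blocks, giving {M,N,Y} and {G,U}.
Split {M,N,Y} by δ(·,y) → {M,Y} and {N}.
No further refinement is possible. Final partition (5 blocks): {C,H} | {M,Y} | {F,Z} | {G,U} | {N}.

5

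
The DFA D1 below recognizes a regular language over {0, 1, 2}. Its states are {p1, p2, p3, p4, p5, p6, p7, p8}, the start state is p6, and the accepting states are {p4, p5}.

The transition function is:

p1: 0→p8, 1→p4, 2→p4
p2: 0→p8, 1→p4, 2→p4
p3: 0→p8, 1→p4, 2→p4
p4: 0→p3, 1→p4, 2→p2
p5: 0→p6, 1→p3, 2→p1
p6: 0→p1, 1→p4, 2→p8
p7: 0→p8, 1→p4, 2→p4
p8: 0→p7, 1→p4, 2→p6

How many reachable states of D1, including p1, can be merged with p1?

4

First remove the unreachable states {p5}; 7 states remain.
Initial partition by acceptance: {p4} | {p1,p2,p3,p6,p7,p8}.
On input 2, block {p1,p2,p3,p6,p7,p8} splits into {p1,p2,p3,p7} and {p6,p8}.
No further refinement is possible. Final partition (3 blocks): {p4} | {p1,p2,p3,p7} | {p6,p8}.
State p1 belongs to the block {p1,p2,p3,p7}, which has 4 states.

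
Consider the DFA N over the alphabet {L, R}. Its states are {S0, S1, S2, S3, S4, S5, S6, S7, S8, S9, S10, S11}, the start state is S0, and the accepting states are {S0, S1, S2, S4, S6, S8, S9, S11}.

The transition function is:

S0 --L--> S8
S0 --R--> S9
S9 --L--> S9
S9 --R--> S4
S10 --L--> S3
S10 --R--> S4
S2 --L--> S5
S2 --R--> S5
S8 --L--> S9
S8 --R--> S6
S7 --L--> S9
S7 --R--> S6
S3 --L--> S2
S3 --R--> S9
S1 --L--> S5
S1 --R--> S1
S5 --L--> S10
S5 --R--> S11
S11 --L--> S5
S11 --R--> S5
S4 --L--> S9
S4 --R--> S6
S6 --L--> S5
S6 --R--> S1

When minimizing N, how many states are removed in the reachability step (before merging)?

No path from S0 leads to S7; the other 11 states are all reachable.

1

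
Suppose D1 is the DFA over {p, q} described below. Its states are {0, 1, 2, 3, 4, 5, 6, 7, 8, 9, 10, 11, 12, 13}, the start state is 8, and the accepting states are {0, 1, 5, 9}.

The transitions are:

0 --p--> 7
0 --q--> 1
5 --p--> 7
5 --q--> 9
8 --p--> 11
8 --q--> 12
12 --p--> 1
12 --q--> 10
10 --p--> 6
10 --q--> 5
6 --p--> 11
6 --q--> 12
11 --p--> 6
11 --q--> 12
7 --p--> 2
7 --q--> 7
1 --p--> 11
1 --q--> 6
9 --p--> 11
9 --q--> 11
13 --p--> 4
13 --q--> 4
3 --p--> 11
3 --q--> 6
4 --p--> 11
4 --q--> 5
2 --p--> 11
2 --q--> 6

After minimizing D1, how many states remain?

7

States {0,3,4,13} cannot be reached from the start state, so discard them.
P0 = {1,5,9} | {2,6,7,8,10,11,12}.
Split {1,5,9} by δ(·,q) → {1,9} and {5}.
Split {2,6,7,8,10,11,12} by δ(·,p) → {2,6,7,8,10,11} and {12}.
Split {2,6,7,8,10,11} by δ(·,q) → {6,8,11} and {2,7} and {10}.
Refine {2,7} on symbol p: members go to different blocks, giving {2} and {7}.
The partition is now stable with 7 blocks: {1,9} | {6,8,11} | {5} | {12} | {2} | {10} | {7}.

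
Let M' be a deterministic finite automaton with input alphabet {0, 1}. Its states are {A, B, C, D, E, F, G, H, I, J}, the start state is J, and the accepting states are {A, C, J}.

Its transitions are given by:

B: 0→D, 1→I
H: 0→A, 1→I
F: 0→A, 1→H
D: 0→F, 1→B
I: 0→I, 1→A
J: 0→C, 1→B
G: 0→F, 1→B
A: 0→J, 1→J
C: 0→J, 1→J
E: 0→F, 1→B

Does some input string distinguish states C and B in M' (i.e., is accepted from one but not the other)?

Yes

States {E,G} cannot be reached from the start state, so discard them.
Start with accepting vs non-accepting: {A,C,J} | {B,D,F,H,I}.
Split {A,C,J} by δ(·,1) → {A,C} and {J}.
Split {B,D,F,H,I} by δ(·,0) → {B,D,I} and {F,H}.
On input 0, block {B,D,I} splits into {B,I} and {D}.
On input 0, block {B,I} splits into {B} and {I}.
Split {F,H} by δ(·,1) → {F} and {H}.
Stable partition: {A,C} | {B} | {J} | {F} | {D} | {I} | {H} — 7 equivalence classes.
C and B end up in different blocks, so they are distinguishable. For instance, the string 'ε' is accepted from only C.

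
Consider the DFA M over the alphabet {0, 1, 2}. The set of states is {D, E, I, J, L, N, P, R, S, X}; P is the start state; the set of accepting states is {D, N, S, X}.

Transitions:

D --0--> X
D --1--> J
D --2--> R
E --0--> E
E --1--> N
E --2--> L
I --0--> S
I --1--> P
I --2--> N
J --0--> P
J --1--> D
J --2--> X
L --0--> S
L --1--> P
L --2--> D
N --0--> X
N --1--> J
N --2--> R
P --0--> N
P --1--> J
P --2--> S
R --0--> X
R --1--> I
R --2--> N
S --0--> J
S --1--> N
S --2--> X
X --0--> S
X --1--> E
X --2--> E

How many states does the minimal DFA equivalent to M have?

Every state is reachable, so we keep all 10.
P0 = {D,N,S,X} | {E,I,J,L,P,R}.
Refine {D,N,S,X} on symbol 0: members go to different blocks, giving {D,N,X} and {S}.
Split {D,N,X} by δ(·,0) → {D,N} and {X}.
Split {E,I,J,L,P,R} by δ(·,0) → {I,L} and {E,J} and {R} and {P}.
Split {E,J} by δ(·,0) → {J} and {E}.
Stable partition: {D,N} | {I,L} | {S} | {X} | {J} | {R} | {P} | {E} — 8 equivalence classes.

8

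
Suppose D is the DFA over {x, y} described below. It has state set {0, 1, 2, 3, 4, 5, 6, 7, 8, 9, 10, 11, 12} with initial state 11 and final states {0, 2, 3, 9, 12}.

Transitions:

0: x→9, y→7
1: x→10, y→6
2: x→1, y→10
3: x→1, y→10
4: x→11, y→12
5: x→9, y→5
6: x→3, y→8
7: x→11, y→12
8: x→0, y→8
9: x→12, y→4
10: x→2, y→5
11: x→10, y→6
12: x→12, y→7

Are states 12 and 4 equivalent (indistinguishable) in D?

No

Every state is reachable, so we keep all 13.
P0 = {0,2,3,9,12} | {1,4,5,6,7,8,10,11}.
On input x, block {0,2,3,9,12} splits into {0,9,12} and {2,3}.
Refine {1,4,5,6,7,8,10,11} on symbol x: members go to different blocks, giving {1,4,7,11} and {5,8} and {6,10}.
Refine {1,4,7,11} on symbol x: members go to different blocks, giving {1,11} and {4,7}.
The partition is now stable with 6 blocks: {0,9,12} | {1,11} | {2,3} | {5,8} | {6,10} | {4,7}.
12 and 4 end up in different blocks, so they are distinguishable. For instance, the string 'ε' is accepted from only 12.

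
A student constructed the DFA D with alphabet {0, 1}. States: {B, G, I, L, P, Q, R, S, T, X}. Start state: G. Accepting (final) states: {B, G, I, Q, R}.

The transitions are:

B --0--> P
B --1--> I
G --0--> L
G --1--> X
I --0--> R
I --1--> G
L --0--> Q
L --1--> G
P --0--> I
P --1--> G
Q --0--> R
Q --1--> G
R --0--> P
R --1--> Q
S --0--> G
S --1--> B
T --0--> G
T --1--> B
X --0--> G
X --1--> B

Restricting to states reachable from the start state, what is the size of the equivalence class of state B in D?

2

Reachable states from the start: {B,G,I,L,P,Q,R,X}. Unreachable: {S,T} — drop them.
P0 = {B,G,I,Q,R} | {L,P,X}.
On input 0, block {B,G,I,Q,R} splits into {B,G,R} and {I,Q}.
On input 1, block {B,G,R} splits into {B,R} and {G}.
On input 0, block {L,P,X} splits into {L,P} and {X}.
No further refinement is possible. Final partition (5 blocks): {B,R} | {L,P} | {I,Q} | {G} | {X}.
State B belongs to the block {B,R}, which has 2 states.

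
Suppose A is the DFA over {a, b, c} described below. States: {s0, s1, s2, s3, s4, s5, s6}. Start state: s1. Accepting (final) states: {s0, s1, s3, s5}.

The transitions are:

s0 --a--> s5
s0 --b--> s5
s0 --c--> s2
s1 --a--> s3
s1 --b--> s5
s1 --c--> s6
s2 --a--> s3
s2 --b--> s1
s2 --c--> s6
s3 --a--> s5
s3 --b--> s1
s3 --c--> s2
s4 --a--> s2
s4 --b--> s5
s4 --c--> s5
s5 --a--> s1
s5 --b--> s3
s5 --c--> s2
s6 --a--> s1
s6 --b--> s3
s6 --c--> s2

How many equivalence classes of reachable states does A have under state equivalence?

2

First remove the unreachable states {s0,s4}; 5 states remain.
Start with accepting vs non-accepting: {s1,s3,s5} | {s2,s6}.
No further refinement is possible. Final partition (2 blocks): {s1,s3,s5} | {s2,s6}.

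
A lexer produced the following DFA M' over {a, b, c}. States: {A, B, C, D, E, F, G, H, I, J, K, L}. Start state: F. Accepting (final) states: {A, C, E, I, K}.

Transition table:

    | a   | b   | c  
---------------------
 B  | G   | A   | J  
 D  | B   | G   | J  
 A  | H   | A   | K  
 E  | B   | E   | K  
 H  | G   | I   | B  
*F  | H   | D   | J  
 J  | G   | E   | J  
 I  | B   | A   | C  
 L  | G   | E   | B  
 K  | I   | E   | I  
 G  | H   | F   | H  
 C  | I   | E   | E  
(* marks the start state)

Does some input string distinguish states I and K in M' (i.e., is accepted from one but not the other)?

Yes

Reachable states from the start: {A,B,C,D,E,F,G,H,I,J,K}. Unreachable: {L} — drop them.
P0 = {A,C,E,I,K} | {B,D,F,G,H,J}.
Split {A,C,E,I,K} by δ(·,a) → {A,E,I} and {C,K}.
Refine {B,D,F,G,H,J} on symbol b: members go to different blocks, giving {B,H,J} and {D,F,G}.
Stable partition: {A,E,I} | {B,H,J} | {C,K} | {D,F,G} — 4 equivalence classes.
I and K end up in different blocks, so they are distinguishable. For instance, the string 'a' is accepted from only K.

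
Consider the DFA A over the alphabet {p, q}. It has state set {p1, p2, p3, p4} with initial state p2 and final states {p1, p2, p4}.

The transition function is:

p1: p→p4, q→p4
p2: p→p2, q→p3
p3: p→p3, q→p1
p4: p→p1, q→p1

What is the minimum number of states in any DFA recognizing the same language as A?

Every state is reachable, so we keep all 4.
Start with accepting vs non-accepting: {p1,p2,p4} | {p3}.
On input q, block {p1,p2,p4} splits into {p1,p4} and {p2}.
No further refinement is possible. Final partition (3 blocks): {p1,p4} | {p3} | {p2}.

3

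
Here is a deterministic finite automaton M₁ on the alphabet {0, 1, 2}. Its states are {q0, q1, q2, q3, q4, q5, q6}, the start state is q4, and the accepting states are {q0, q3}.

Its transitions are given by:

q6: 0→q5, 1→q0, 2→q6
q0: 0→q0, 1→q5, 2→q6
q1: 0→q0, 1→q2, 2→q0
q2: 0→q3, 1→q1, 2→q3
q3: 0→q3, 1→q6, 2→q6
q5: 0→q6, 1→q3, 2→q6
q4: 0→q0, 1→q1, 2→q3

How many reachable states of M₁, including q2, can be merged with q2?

All states are reachable from the start state.
P0 = {q0,q3} | {q1,q2,q4,q5,q6}.
On input 0, block {q1,q2,q4,q5,q6} splits into {q1,q2,q4} and {q5,q6}.
Stable partition: {q0,q3} | {q1,q2,q4} | {q5,q6} — 3 equivalence classes.
State q2 belongs to the block {q1,q2,q4}, which has 3 states.

3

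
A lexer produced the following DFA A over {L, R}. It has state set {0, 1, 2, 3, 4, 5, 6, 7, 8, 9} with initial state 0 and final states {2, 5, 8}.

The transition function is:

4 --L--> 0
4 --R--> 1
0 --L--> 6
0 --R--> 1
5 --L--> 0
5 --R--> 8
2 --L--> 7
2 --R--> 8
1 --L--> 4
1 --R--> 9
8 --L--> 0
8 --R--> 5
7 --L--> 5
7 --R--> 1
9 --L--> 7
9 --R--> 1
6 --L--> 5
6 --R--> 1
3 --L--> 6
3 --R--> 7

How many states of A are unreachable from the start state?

2

Starting at 0 and following transitions, the reachable set is {0, 1, 4, 5, 6, 7, 8, 9}. That leaves 2, 3 unreachable — 2 in total.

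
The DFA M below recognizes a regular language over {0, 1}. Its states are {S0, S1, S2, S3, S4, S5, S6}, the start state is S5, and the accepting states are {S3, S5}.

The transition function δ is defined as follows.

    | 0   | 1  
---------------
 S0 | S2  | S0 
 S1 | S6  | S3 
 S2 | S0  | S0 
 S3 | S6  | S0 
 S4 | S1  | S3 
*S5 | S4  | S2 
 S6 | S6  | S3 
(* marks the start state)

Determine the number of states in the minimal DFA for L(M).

Every state is reachable, so we keep all 7.
Initial partition by acceptance: {S3,S5} | {S0,S1,S2,S4,S6}.
On input 1, block {S0,S1,S2,S4,S6} splits into {S1,S4,S6} and {S0,S2}.
The partition is now stable with 3 blocks: {S3,S5} | {S1,S4,S6} | {S0,S2}.

3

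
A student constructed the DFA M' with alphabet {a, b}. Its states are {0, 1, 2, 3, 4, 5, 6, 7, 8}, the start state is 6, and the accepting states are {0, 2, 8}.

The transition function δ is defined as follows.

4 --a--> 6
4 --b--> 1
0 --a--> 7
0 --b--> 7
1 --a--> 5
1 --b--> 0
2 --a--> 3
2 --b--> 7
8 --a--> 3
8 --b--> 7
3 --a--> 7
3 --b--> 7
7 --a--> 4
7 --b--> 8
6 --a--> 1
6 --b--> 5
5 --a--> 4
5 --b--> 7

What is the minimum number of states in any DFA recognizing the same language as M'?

8

First remove the unreachable states {2}; 8 states remain.
Start with accepting vs non-accepting: {0,8} | {1,3,4,5,6,7}.
Split {1,3,4,5,6,7} by δ(·,b) → {3,4,5,6} and {1,7}.
Split {0,8} by δ(·,a) → {0} and {8}.
On input a, block {3,4,5,6} splits into {3,6} and {4,5}.
Split {3,6} by δ(·,b) → {3} and {6}.
Split {1,7} by δ(·,b) → {1} and {7}.
Split {4,5} by δ(·,a) → {4} and {5}.
No further refinement is possible. Final partition (8 blocks): {0} | {3} | {1} | {8} | {4} | {6} | {7} | {5}.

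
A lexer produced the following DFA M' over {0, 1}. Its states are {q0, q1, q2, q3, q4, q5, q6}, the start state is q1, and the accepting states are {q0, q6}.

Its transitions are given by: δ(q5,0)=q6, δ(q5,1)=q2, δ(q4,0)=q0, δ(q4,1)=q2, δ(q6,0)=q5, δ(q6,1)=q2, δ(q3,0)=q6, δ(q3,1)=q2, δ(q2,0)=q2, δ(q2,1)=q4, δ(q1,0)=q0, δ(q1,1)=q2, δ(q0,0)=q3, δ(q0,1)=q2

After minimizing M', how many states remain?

3

P0 = {q0,q6} | {q1,q2,q3,q4,q5}.
Split {q1,q2,q3,q4,q5} by δ(·,0) → {q1,q3,q4,q5} and {q2}.
No further refinement is possible. Final partition (3 blocks): {q0,q6} | {q1,q3,q4,q5} | {q2}.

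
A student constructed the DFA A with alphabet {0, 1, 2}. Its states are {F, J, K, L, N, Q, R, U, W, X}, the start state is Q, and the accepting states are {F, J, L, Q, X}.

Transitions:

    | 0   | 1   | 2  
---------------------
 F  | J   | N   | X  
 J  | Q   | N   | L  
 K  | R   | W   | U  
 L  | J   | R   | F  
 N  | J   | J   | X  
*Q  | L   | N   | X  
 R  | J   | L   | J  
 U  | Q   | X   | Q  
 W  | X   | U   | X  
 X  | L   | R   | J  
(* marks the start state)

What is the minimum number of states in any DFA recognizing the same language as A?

States {K,U,W} cannot be reached from the start state, so discard them.
Start with accepting vs non-accepting: {F,J,L,Q,X} | {N,R}.
The partition is now stable with 2 blocks: {F,J,L,Q,X} | {N,R}.

2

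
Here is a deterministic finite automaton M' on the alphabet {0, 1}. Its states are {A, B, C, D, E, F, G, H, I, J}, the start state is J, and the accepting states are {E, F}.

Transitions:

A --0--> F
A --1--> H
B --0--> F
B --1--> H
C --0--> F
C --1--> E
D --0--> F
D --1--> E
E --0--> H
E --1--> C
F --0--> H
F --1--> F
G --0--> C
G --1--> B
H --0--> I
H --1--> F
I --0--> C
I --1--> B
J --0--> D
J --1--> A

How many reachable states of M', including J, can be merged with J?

Reachable states from the start: {A,B,C,D,E,F,H,I,J}. Unreachable: {G} — drop them.
P0 = {E,F} | {A,B,C,D,H,I,J}.
Split {E,F} by δ(·,1) → {E} and {F}.
Split {A,B,C,D,H,I,J} by δ(·,0) → {A,B,C,D} and {H,I,J}.
On input 1, block {A,B,C,D} splits into {A,B} and {C,D}.
Split {H,I,J} by δ(·,0) → {I,J} and {H}.
Stable partition: {E} | {A,B} | {F} | {I,J} | {C,D} | {H} — 6 equivalence classes.
State J belongs to the block {I,J}, which has 2 states.

2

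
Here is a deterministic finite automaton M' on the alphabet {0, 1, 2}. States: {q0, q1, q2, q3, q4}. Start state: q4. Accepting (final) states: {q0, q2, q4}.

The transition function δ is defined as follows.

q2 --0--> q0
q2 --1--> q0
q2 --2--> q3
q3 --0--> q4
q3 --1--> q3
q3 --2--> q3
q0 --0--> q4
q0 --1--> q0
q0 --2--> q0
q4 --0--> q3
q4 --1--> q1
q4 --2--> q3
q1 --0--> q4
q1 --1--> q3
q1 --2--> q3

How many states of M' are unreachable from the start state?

2

No path from q4 leads to q0, q2; the other 3 states are all reachable.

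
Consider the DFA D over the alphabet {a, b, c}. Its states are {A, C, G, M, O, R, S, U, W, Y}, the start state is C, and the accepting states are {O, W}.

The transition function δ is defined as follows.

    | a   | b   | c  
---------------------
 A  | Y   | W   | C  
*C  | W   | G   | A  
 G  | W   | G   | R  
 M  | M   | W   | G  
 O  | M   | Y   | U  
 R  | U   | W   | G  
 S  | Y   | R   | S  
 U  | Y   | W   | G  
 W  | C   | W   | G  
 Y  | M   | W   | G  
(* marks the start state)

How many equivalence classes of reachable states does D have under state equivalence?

3

First remove the unreachable states {O,S}; 8 states remain.
Initial partition by acceptance: {W} | {A,C,G,M,R,U,Y}.
Refine {A,C,G,M,R,U,Y} on symbol a: members go to different blocks, giving {A,M,R,U,Y} and {C,G}.
The partition is now stable with 3 blocks: {W} | {A,M,R,U,Y} | {C,G}.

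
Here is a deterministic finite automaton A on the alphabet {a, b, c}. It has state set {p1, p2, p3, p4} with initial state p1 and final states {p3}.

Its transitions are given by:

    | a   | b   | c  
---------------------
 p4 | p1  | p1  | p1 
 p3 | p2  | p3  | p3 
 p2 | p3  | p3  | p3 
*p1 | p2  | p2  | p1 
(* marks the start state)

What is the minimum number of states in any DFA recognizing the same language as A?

3

First remove the unreachable states {p4}; 3 states remain.
P0 = {p3} | {p1,p2}.
Refine {p1,p2} on symbol a: members go to different blocks, giving {p1} and {p2}.
The partition is now stable with 3 blocks: {p3} | {p1} | {p2}.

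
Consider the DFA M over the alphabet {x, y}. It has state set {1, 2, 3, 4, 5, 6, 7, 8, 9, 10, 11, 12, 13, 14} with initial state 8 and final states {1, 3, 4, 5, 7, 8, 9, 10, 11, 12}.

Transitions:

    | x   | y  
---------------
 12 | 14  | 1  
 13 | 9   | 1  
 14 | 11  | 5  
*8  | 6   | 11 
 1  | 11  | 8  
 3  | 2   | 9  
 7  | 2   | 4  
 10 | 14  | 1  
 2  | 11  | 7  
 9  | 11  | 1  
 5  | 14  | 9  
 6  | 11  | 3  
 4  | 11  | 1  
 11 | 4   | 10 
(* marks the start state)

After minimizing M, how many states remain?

7

States {12,13} cannot be reached from the start state, so discard them.
Start with accepting vs non-accepting: {1,3,4,5,7,8,9,10,11} | {2,6,14}.
Refine {1,3,4,5,7,8,9,10,11} on symbol x: members go to different blocks, giving {3,5,7,8,10} and {1,4,9,11}.
Split {1,4,9,11} by δ(·,y) → {1,11} and {4,9}.
On input y, block {3,5,7,8,10} splits into {3,5,7} and {8,10}.
Split {1,11} by δ(·,x) → {1} and {11}.
On input y, block {8,10} splits into {8} and {10}.
Stable partition: {3,5,7} | {2,6,14} | {1} | {4,9} | {8} | {11} | {10} — 7 equivalence classes.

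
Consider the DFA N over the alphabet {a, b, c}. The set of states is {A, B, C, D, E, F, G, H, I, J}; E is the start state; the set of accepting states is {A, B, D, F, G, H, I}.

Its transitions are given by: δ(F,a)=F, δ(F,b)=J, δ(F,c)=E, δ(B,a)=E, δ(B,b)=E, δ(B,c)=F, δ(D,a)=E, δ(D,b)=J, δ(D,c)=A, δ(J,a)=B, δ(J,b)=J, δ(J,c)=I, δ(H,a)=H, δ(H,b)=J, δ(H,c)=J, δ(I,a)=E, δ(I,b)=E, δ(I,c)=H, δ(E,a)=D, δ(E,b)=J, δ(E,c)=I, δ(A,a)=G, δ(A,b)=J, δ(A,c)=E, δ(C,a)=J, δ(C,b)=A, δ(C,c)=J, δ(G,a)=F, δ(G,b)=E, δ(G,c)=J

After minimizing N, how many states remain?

3

Reachable states from the start: {A,B,D,E,F,G,H,I,J}. Unreachable: {C} — drop them.
P0 = {A,B,D,F,G,H,I} | {E,J}.
Refine {A,B,D,F,G,H,I} on symbol a: members go to different blocks, giving {A,F,G,H} and {B,D,I}.
The partition is now stable with 3 blocks: {A,F,G,H} | {E,J} | {B,D,I}.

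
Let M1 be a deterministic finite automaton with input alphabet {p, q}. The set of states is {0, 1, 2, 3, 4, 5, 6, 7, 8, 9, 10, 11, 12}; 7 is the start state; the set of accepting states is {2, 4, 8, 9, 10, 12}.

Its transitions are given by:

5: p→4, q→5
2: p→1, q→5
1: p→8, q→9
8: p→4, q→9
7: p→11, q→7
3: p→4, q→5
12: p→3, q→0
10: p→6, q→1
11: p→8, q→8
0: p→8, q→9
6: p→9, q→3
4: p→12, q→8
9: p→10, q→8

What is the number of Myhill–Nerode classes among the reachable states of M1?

7

First remove the unreachable states {2}; 12 states remain.
P0 = {4,8,9,10,12} | {0,1,3,5,6,7,11}.
Refine {4,8,9,10,12} on symbol p: members go to different blocks, giving {4,8,9} and {10,12}.
Refine {4,8,9} on symbol p: members go to different blocks, giving {4,9} and {8}.
Split {0,1,3,5,6,7,11} by δ(·,p) → {0,1,11} and {3,5,6} and {7}.
Split {0,1,11} by δ(·,q) → {0,1} and {11}.
The partition is now stable with 7 blocks: {4,9} | {0,1} | {10,12} | {8} | {3,5,6} | {7} | {11}.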